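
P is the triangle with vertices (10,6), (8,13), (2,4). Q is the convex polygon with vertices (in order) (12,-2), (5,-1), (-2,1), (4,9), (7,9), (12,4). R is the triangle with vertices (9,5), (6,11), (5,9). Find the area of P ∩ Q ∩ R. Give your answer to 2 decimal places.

3.87

The intersection is the polygon with vertices (5.333,9), (7,9), (8.667,5.667), (8.4,5.6), (5.2,8.8).
By the shoelace formula its area is 3.87.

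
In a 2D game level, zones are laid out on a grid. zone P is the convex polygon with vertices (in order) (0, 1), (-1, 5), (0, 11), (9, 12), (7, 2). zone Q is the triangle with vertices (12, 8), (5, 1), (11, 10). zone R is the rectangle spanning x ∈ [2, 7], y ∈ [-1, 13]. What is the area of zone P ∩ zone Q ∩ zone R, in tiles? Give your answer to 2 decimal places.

0.89

The intersection is the polygon with vertices (5.833,1.833), (5.526,1.79), (7,4), (7,3).
By the shoelace formula its area is 0.89.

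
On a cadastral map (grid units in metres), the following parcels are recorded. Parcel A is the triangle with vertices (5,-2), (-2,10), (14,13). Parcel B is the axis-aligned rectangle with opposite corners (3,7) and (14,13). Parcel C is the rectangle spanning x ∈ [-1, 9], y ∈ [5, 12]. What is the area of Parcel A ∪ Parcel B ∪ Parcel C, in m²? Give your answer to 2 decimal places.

137.54

By inclusion–exclusion:
Individual areas: |Parcel A| = 106.5, |Parcel B| = 66, |Parcel C| = 70.
|Parcel A∩Parcel B| = 43.8563.
|Parcel A∩Parcel C| = 58.0908.
|Parcel B∩Parcel C|: x∈[3,9], y∈[7,12] → 6·5 = 30.
|Parcel A∩Parcel B∩Parcel C| = 26.9896.
|Parcel A ∪ Parcel B ∪ Parcel C| = 242.5 − 131.947 + 26.9896 = 137.54.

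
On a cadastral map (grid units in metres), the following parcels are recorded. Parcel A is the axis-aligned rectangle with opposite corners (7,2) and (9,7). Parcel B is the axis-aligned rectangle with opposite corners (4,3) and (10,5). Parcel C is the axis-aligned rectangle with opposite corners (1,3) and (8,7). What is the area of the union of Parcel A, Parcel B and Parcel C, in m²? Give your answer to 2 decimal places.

36.00

By inclusion–exclusion:
Individual areas: |Parcel A| = 10, |Parcel B| = 12, |Parcel C| = 28.
|Parcel A∩Parcel B|: x∈[7,9], y∈[3,5] → 2·2 = 4.
|Parcel A∩Parcel C|: x∈[7,8], y∈[3,7] → 1·4 = 4.
|Parcel B∩Parcel C|: x∈[4,8], y∈[3,5] → 4·2 = 8.
|Parcel A∩Parcel B∩Parcel C| = 2.
|Parcel A ∪ Parcel B ∪ Parcel C| = 50 − 16 + 2 = 36.00.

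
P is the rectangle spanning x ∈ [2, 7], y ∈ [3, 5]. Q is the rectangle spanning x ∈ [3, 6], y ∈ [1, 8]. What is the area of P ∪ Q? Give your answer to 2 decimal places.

25.00

By inclusion–exclusion:
Individual areas: |P| = 10, |Q| = 21.
|P∩Q|: x∈[3,6], y∈[3,5] → 3·2 = 6.
|P ∪ Q| = 31 − 6 = 25.00.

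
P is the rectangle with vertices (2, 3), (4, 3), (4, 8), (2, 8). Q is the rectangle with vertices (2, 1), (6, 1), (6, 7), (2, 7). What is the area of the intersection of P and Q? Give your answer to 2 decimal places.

8.00

|P∩Q|: x∈[2,4], y∈[3,7] → 2·4 = 8.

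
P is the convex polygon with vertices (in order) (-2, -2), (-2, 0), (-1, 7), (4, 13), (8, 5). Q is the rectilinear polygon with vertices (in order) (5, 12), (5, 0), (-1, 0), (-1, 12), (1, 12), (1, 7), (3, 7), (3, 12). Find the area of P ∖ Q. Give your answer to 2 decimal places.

26.37

|P| = 74.5, |P∩Q| = 48.1262.
|P ∖ Q| = |P| − |P∩Q| = 74.5 − 48.1262 = 26.37.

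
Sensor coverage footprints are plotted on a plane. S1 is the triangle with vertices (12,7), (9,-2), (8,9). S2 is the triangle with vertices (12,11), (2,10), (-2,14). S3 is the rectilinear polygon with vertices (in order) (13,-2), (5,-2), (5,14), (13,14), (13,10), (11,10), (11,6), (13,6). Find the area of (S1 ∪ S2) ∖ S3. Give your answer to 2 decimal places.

|S1 ∪ S2| = 43.
|(S1 ∪ S2) ∩ S3| = 27.6167.
|(S1 ∪ S2) ∖ S3| = 43 − 27.6167 = 15.38.

15.38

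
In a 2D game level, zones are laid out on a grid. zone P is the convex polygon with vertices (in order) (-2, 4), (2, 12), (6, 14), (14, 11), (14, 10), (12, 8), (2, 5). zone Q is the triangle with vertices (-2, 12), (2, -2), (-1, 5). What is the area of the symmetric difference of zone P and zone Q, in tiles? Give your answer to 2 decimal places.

86.43

|zone P| = 83, |zone Q| = 7, |zone P∩zone Q| = 1.7868.
|zone P △ zone Q| = |zone P| + |zone Q| − 2·|zone P∩zone Q| = 83 + 7 − 3.5737 = 86.43.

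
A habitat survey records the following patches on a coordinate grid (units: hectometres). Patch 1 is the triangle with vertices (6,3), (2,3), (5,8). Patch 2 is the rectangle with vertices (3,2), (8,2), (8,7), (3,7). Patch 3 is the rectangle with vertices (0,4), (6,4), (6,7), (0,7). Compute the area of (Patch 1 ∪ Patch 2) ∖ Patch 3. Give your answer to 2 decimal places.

|Patch 1 ∪ Patch 2| = 26.2333.
|(Patch 1 ∪ Patch 2) ∩ Patch 3| = 9.1333.
|(Patch 1 ∪ Patch 2) ∖ Patch 3| = 26.2333 − 9.1333 = 17.10.

17.10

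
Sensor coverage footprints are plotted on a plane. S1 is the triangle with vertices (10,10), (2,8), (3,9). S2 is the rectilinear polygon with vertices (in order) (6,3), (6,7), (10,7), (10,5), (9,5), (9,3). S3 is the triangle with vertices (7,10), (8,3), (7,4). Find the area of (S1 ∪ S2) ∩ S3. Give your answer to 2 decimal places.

|S1 ∪ S2| = 17.
|(S1 ∪ S2) ∩ S3| = 2.38.

2.38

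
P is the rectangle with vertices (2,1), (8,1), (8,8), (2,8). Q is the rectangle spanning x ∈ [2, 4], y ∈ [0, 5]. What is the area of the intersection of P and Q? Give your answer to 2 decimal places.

|P∩Q|: x∈[2,4], y∈[1,5] → 2·4 = 8.

8.00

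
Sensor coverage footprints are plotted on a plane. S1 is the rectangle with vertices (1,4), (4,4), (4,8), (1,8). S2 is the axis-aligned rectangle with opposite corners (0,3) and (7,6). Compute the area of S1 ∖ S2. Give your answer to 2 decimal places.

|S1∩S2|: x∈[1,4], y∈[4,6] → 3·2 = 6.
|S1| = 12.
|S1 ∖ S2| = |S1| − |S1∩S2| = 12 − 6 = 6.00.

6.00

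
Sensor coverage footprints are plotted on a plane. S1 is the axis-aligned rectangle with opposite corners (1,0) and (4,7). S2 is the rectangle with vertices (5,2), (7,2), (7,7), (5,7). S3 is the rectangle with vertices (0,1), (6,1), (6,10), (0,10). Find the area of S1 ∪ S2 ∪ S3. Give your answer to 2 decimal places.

By inclusion–exclusion:
Individual areas: |S1| = 21, |S2| = 10, |S3| = 54.
|S1∩S2| = 0 (no overlap).
|S1∩S3|: x∈[1,4], y∈[1,7] → 3·6 = 18.
|S2∩S3|: x∈[5,6], y∈[2,7] → 1·5 = 5.
|S1∩S2∩S3| = 0.
|S1 ∪ S2 ∪ S3| = 85 − 23 + 0 = 62.00.

62.00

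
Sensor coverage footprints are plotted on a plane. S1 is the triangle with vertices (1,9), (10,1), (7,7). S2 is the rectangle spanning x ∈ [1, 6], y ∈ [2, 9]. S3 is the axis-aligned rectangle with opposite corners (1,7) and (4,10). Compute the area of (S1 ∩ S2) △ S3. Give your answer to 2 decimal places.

11.44

|S1 ∩ S2| = 6.9444.
|(S1 ∩ S2) ∩ S3| = 2.25.
|(S1 ∩ S2) △ S3| = 6.9444 + 9 − 4.5 = 11.44.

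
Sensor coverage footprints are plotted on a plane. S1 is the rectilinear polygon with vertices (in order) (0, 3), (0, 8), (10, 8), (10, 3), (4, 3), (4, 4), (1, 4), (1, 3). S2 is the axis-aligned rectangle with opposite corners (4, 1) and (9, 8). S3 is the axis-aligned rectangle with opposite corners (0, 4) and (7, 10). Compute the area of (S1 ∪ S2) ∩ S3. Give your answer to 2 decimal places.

The region (S1 ∪ S2) ∩ S3 is the polygon with vertices (4,8), (7,8), (7,4), (4,4), (1,4), (0,4), (0,8).
By the shoelace formula its area is 28.00.

28.00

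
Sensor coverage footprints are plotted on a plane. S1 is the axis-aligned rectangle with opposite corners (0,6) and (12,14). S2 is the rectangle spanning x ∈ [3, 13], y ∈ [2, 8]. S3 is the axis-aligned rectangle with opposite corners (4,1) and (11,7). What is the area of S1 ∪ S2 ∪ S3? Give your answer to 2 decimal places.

By inclusion–exclusion:
Individual areas: |S1| = 96, |S2| = 60, |S3| = 42.
|S1∩S2|: x∈[3,12], y∈[6,8] → 9·2 = 18.
|S1∩S3|: x∈[4,11], y∈[6,7] → 7·1 = 7.
|S2∩S3|: x∈[4,11], y∈[2,7] → 7·5 = 35.
|S1∩S2∩S3| = 7.
|S1 ∪ S2 ∪ S3| = 198 − 60 + 7 = 145.00.

145.00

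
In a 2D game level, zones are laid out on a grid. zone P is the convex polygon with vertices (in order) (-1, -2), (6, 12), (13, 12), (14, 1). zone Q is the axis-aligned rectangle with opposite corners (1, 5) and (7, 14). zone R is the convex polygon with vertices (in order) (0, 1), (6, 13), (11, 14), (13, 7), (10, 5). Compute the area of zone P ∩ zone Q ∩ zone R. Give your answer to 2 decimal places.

The intersection is the polygon with vertices (7,12), (7,5), (2.5,5), (6,12).
By the shoelace formula its area is 19.25.

19.25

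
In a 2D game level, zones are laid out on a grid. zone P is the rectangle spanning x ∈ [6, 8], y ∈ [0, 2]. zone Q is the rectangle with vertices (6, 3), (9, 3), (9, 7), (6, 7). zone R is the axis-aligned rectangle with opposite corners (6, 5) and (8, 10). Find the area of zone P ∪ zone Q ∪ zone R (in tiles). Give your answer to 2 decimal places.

By inclusion–exclusion:
Individual areas: |zone P| = 4, |zone Q| = 12, |zone R| = 10.
|zone P∩zone Q| = 0 (no overlap).
|zone P∩zone R| = 0 (no overlap).
|zone Q∩zone R|: x∈[6,8], y∈[5,7] → 2·2 = 4.
|zone P∩zone Q∩zone R| = 0.
|zone P ∪ zone Q ∪ zone R| = 26 − 4 + 0 = 22.00.

22.00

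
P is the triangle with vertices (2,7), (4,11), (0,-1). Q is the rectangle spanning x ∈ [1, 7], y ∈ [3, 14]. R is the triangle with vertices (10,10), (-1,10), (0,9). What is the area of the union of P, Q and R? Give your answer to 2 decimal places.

By inclusion–exclusion:
Individual areas: |P| = 4, |Q| = 66, |R| = 5.5.
|P∩Q| = 3.3333.
|P∩R| = 0.149.
|Q∩R| = 3.6.
|P∩Q∩R| = 0.149.
|P ∪ Q ∪ R| = 75.5 − 7.0823 + 0.149 = 68.57.

68.57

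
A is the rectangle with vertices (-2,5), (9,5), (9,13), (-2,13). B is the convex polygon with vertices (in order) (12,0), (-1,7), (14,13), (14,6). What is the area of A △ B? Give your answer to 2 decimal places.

113.93

|A| = 88, |B| = 98.5, |A∩B| = 36.2857.
|A △ B| = |A| + |B| − 2·|A∩B| = 88 + 98.5 − 72.5714 = 113.93.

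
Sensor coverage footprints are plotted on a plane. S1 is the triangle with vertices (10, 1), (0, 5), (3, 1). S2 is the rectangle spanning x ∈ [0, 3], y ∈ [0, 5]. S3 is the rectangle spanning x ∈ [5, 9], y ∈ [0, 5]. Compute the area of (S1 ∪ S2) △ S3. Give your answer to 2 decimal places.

35.20

|S1 ∪ S2| = 24.8.
|(S1 ∪ S2) ∩ S3| = 4.8.
|(S1 ∪ S2) △ S3| = 24.8 + 20 − 9.6 = 35.20.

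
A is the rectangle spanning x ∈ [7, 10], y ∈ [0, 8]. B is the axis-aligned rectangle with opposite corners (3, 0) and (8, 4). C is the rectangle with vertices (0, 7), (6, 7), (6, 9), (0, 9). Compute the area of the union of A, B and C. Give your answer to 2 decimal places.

By inclusion–exclusion:
Individual areas: |A| = 24, |B| = 20, |C| = 12.
|A∩B|: x∈[7,8], y∈[0,4] → 1·4 = 4.
|A∩C| = 0 (no overlap).
|B∩C| = 0 (no overlap).
|A∩B∩C| = 0.
|A ∪ B ∪ C| = 56 − 4 + 0 = 52.00.

52.00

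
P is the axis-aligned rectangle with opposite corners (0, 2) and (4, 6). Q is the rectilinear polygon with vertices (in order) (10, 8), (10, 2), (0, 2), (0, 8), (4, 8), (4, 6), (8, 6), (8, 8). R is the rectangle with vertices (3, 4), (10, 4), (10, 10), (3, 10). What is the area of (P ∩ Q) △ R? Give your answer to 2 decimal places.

54.00

|P ∩ Q| = 16.
|(P ∩ Q) ∩ R| = 2.
|(P ∩ Q) △ R| = 16 + 42 − 4 = 54.00.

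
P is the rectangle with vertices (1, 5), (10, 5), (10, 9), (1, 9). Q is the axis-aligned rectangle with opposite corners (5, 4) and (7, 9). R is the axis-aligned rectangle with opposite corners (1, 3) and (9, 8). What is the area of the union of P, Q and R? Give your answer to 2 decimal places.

By inclusion–exclusion:
Individual areas: |P| = 36, |Q| = 10, |R| = 40.
|P∩Q|: x∈[5,7], y∈[5,9] → 2·4 = 8.
|P∩R|: x∈[1,9], y∈[5,8] → 8·3 = 24.
|Q∩R|: x∈[5,7], y∈[4,8] → 2·4 = 8.
|P∩Q∩R| = 6.
|P ∪ Q ∪ R| = 86 − 40 + 6 = 52.00.

52.00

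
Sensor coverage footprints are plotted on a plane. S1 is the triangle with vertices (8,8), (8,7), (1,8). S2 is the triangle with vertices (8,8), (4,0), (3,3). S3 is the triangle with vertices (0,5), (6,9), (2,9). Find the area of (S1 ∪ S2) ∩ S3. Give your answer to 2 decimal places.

The region (S1 ∪ S2) ∩ S3 is the polygon with vertices (1.467,7.933), (1.5,8), (4.5,8), (3.882,7.588).
By the shoelace formula its area is 0.70.

0.70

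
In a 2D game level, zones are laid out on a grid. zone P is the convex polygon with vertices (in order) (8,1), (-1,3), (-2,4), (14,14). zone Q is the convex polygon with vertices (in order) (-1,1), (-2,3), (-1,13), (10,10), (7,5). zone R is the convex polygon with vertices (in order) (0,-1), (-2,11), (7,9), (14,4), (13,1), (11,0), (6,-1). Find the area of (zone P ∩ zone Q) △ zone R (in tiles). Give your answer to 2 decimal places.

103.42

|zone P ∩ zone Q| = 38.9697.
|(zone P ∩ zone Q) ∩ zone R| = 33.0247.
|(zone P ∩ zone Q) △ zone R| = 38.9697 + 130.5 − 66.0494 = 103.42.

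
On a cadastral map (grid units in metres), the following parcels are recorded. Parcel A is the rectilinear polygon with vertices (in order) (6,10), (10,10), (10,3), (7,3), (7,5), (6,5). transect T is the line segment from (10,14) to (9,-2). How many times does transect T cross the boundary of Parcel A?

2

The segment meets the boundary at (9.312,3), (9.75,10).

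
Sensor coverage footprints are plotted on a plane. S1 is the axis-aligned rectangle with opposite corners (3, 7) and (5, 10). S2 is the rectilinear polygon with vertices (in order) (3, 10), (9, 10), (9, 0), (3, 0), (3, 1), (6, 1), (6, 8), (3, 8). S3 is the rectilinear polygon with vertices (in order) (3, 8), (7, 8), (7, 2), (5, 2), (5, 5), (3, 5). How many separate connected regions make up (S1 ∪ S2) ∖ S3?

1

(S1 ∪ S2) ∖ S3 is a single connected region.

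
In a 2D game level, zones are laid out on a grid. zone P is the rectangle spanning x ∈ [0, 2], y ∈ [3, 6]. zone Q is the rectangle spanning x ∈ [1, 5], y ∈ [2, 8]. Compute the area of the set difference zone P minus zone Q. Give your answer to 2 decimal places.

|zone P∩zone Q|: x∈[1,2], y∈[3,6] → 1·3 = 3.
|zone P| = 6.
|zone P ∖ zone Q| = |zone P| − |zone P∩zone Q| = 6 − 3 = 3.00.

3.00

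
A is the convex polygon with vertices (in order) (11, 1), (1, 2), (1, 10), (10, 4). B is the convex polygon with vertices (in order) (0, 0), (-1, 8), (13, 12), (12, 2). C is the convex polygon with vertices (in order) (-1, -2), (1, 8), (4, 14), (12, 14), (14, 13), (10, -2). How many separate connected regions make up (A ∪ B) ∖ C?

3

(A ∪ B) ∖ C splits into 3 disjoint pieces (area 7.4753, area 2.6893, area 0.0314).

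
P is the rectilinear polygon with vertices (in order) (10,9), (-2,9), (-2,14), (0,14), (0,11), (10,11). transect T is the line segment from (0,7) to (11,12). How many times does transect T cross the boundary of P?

2

The segment meets the boundary at (8.8,11), (4.4,9).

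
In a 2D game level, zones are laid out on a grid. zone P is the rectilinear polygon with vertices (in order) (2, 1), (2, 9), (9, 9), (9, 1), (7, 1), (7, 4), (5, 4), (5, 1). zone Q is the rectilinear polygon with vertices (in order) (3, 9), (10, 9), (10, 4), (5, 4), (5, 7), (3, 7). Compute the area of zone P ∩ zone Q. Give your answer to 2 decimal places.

The intersection is the polygon with vertices (9,9), (9,4), (7,4), (5,4), (5,7), (3,7), (3,9).
By the shoelace formula its area is 24.00.

24.00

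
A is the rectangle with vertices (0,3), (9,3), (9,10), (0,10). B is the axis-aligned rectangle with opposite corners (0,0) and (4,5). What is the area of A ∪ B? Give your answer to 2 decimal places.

By inclusion–exclusion:
Individual areas: |A| = 63, |B| = 20.
|A∩B|: x∈[0,4], y∈[3,5] → 4·2 = 8.
|A ∪ B| = 83 − 8 = 75.00.

75.00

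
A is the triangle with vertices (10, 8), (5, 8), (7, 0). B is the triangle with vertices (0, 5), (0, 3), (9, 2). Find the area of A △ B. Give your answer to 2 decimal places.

27.74

|A| = 20, |B| = 9, |A∩B| = 0.6311.
|A △ B| = |A| + |B| − 2·|A∩B| = 20 + 9 − 1.2621 = 27.74.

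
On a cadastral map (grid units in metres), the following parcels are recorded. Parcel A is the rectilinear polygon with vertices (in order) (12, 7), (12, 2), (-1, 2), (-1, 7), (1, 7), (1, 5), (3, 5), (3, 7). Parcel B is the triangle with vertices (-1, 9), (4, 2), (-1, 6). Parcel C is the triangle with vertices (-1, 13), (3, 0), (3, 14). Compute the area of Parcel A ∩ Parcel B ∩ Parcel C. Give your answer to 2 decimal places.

1.33

The intersection is the polygon with vertices (1.857,5), (3,3.4), (3,2.8), (1.857,3.714), (1.462,5).
By the shoelace formula its area is 1.33.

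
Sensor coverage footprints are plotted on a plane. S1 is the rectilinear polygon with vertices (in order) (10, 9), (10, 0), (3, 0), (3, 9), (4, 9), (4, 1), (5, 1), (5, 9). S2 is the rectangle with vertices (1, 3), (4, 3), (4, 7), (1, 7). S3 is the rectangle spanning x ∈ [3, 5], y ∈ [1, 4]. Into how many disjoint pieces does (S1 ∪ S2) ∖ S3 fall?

(S1 ∪ S2) ∖ S3 splits into 2 disjoint pieces (area 47, area 13).

2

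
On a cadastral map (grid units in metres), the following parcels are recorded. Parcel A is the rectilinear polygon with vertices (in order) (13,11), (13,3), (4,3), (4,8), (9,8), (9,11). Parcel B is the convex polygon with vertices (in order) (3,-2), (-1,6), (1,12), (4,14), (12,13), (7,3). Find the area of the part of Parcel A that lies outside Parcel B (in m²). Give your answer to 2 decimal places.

|Parcel A| = 57, |Parcel A∩Parcel B| = 25.
|Parcel A ∖ Parcel B| = |Parcel A| − |Parcel A∩Parcel B| = 57 − 25 = 32.00.

32.00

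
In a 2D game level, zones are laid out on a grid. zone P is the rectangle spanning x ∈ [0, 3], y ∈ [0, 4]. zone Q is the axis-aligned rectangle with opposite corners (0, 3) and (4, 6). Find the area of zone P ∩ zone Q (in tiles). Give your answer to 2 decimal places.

3.00

|zone P∩zone Q|: x∈[0,3], y∈[3,4] → 3·1 = 3.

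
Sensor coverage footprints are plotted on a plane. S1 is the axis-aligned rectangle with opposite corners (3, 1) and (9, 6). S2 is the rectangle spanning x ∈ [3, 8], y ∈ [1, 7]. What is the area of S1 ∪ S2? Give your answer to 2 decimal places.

35.00

By inclusion–exclusion:
Individual areas: |S1| = 30, |S2| = 30.
|S1∩S2|: x∈[3,8], y∈[1,6] → 5·5 = 25.
|S1 ∪ S2| = 60 − 25 = 35.00.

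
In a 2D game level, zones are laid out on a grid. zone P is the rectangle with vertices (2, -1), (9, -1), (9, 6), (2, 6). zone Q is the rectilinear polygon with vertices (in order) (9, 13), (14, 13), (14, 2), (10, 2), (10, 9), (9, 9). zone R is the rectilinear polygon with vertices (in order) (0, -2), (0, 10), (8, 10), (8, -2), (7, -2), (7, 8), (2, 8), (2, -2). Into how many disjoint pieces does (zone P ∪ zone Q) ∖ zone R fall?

(zone P ∪ zone Q) ∖ zone R splits into 3 disjoint pieces (area 35, area 7, area 48).

3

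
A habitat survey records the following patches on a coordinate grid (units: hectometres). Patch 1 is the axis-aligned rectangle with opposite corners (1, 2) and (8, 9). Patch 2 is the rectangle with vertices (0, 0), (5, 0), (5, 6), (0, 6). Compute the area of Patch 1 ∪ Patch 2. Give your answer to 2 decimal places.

By inclusion–exclusion:
Individual areas: |Patch 1| = 49, |Patch 2| = 30.
|Patch 1∩Patch 2|: x∈[1,5], y∈[2,6] → 4·4 = 16.
|Patch 1 ∪ Patch 2| = 79 − 16 = 63.00.

63.00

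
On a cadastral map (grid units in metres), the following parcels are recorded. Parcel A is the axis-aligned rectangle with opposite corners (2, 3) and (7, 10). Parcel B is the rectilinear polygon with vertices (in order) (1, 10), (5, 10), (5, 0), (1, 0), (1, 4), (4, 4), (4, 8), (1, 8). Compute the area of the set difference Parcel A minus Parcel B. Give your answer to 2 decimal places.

|Parcel A| = 35, |Parcel A∩Parcel B| = 13.
|Parcel A ∖ Parcel B| = |Parcel A| − |Parcel A∩Parcel B| = 35 − 13 = 22.00.

22.00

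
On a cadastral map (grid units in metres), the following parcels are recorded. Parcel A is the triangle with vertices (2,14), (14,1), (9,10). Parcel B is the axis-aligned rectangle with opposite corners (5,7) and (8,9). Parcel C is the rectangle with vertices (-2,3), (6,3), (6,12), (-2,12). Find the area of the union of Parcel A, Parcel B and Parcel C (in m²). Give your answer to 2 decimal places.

94.02

By inclusion–exclusion:
Individual areas: |Parcel A| = 21.5, |Parcel B| = 6, |Parcel C| = 72.
|Parcel A∩Parcel B| = 1.0385.
|Parcel A∩Parcel C| = 2.4414.
|Parcel B∩Parcel C|: x∈[5,6], y∈[7,9] → 1·2 = 2.
|Parcel A∩Parcel B∩Parcel C| = 0.
|Parcel A ∪ Parcel B ∪ Parcel C| = 99.5 − 5.4799 + 0 = 94.02.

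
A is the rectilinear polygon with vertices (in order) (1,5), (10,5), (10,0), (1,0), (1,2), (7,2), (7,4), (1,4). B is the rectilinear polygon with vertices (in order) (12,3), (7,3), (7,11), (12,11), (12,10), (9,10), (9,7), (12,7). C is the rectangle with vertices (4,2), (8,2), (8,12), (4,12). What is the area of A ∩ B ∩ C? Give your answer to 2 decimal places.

The intersection is the polygon with vertices (7,3), (7,4), (7,5), (8,5), (8,3).
By the shoelace formula its area is 2.00.

2.00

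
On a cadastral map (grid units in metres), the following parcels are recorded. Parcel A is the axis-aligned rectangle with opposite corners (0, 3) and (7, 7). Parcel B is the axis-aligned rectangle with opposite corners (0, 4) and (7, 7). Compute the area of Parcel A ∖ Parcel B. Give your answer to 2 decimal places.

7.00

|Parcel A∩Parcel B|: x∈[0,7], y∈[4,7] → 7·3 = 21.
|Parcel A| = 28.
|Parcel A ∖ Parcel B| = |Parcel A| − |Parcel A∩Parcel B| = 28 − 21 = 7.00.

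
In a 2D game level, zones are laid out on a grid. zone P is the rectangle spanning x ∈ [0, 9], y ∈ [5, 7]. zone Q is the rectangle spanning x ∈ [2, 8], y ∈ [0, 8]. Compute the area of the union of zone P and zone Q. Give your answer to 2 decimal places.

By inclusion–exclusion:
Individual areas: |zone P| = 18, |zone Q| = 48.
|zone P∩zone Q|: x∈[2,8], y∈[5,7] → 6·2 = 12.
|zone P ∪ zone Q| = 66 − 12 = 54.00.

54.00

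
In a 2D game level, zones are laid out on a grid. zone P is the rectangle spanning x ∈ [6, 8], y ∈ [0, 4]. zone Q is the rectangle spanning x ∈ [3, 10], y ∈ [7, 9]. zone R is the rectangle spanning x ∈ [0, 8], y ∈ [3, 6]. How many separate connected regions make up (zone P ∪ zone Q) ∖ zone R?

(zone P ∪ zone Q) ∖ zone R splits into 2 disjoint pieces (area 6, area 14).

2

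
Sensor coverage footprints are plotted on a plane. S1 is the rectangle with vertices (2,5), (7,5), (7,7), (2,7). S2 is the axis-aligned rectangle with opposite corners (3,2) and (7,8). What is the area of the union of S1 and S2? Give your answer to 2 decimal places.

By inclusion–exclusion:
Individual areas: |S1| = 10, |S2| = 24.
|S1∩S2|: x∈[3,7], y∈[5,7] → 4·2 = 8.
|S1 ∪ S2| = 34 − 8 = 26.00.

26.00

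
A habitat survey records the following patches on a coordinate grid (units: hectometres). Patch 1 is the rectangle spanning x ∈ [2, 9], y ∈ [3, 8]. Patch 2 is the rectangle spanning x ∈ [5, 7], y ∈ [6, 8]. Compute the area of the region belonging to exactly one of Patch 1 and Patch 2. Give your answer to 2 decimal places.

31.00

|Patch 1∩Patch 2|: x∈[5,7], y∈[6,8] → 2·2 = 4.
|Patch 1 △ Patch 2| = |Patch 1| + |Patch 2| − 2·|Patch 1∩Patch 2| = 35 + 4 − 8 = 31.00.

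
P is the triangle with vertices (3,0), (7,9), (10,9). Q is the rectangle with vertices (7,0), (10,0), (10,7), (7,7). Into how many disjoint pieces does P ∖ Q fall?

P ∖ Q is a single connected region.

1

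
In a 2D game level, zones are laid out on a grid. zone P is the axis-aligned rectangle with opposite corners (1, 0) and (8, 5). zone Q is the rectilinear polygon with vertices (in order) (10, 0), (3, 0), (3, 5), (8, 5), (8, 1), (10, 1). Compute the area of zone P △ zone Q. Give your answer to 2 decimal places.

|zone P| = 35, |zone Q| = 27, |zone P∩zone Q| = 25.
|zone P △ zone Q| = |zone P| + |zone Q| − 2·|zone P∩zone Q| = 35 + 27 − 50 = 12.00.

12.00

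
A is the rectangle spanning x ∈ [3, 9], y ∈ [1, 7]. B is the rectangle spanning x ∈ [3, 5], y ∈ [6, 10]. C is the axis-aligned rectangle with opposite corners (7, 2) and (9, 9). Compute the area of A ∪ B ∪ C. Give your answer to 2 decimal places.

By inclusion–exclusion:
Individual areas: |A| = 36, |B| = 8, |C| = 14.
|A∩B|: x∈[3,5], y∈[6,7] → 2·1 = 2.
|A∩C|: x∈[7,9], y∈[2,7] → 2·5 = 10.
|B∩C| = 0 (no overlap).
|A∩B∩C| = 0.
|A ∪ B ∪ C| = 58 − 12 + 0 = 46.00.

46.00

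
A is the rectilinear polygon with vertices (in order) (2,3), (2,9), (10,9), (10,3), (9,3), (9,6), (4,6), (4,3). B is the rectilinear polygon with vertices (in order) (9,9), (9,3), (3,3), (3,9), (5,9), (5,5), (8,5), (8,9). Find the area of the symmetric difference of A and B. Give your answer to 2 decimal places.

33.00

|A| = 33, |B| = 24, |A∩B| = 12.
|A △ B| = |A| + |B| − 2·|A∩B| = 33 + 24 − 24 = 33.00.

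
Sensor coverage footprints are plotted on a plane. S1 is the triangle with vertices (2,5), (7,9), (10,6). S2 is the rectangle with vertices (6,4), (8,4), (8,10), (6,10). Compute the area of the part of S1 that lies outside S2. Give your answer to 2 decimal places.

|S1| = 13.5, |S1∩S2| = 5.85.
|S1 ∖ S2| = |S1| − |S1∩S2| = 13.5 − 5.85 = 7.65.

7.65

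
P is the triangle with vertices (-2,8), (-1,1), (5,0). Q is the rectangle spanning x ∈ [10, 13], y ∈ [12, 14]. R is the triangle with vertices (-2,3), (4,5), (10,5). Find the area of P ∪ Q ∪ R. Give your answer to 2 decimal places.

By inclusion–exclusion:
Individual areas: |P| = 20.5, |Q| = 6, |R| = 6.
|P∩Q| = 0.
|P∩R| = 1.0381.
|Q∩R| = 0.
|P∩Q∩R| = 0.
|P ∪ Q ∪ R| = 32.5 − 1.0381 + 0 = 31.46.

31.46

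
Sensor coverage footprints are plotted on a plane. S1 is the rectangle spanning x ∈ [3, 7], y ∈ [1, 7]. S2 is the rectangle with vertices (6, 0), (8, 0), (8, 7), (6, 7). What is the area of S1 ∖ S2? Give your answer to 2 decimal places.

18.00

|S1∩S2|: x∈[6,7], y∈[1,7] → 1·6 = 6.
|S1| = 24.
|S1 ∖ S2| = |S1| − |S1∩S2| = 24 − 6 = 18.00.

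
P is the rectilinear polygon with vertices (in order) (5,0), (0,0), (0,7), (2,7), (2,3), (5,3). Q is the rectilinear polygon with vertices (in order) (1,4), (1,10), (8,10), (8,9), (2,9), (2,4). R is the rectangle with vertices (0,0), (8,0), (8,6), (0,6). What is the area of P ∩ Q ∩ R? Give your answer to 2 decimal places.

2.00

The intersection is the polygon with vertices (2,4), (1,4), (1,6), (2,6).
By the shoelace formula its area is 2.00.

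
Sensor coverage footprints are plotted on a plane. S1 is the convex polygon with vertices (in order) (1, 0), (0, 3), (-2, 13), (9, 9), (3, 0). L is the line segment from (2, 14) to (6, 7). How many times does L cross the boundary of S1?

1

The segment meets the boundary at (3.77,10.902).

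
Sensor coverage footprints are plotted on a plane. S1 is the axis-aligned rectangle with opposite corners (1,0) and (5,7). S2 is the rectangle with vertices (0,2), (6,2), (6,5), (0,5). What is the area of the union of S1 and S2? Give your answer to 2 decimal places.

34.00

By inclusion–exclusion:
Individual areas: |S1| = 28, |S2| = 18.
|S1∩S2|: x∈[1,5], y∈[2,5] → 4·3 = 12.
|S1 ∪ S2| = 46 − 12 = 34.00.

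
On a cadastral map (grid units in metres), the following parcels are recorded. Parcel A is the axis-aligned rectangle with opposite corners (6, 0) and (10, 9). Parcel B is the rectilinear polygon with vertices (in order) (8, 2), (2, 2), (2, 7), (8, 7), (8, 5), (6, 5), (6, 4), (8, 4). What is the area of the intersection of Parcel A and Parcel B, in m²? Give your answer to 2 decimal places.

8.00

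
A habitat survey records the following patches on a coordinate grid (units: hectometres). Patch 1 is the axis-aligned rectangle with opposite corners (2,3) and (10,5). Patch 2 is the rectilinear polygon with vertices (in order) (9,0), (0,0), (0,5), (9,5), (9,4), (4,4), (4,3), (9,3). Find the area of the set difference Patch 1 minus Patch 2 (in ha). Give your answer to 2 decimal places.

|Patch 1| = 16, |Patch 1∩Patch 2| = 9.
|Patch 1 ∖ Patch 2| = |Patch 1| − |Patch 1∩Patch 2| = 16 − 9 = 7.00.

7.00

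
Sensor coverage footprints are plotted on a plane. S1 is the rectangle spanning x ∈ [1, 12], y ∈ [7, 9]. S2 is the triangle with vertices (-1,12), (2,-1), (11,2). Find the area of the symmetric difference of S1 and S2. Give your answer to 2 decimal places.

73.80

|S1| = 22, |S2| = 63, |S1∩S2| = 5.6.
|S1 △ S2| = |S1| + |S2| − 2·|S1∩S2| = 22 + 63 − 11.2 = 73.80.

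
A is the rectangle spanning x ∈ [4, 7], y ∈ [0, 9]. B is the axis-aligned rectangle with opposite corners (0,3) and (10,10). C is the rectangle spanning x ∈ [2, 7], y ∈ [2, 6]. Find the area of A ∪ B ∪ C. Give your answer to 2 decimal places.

By inclusion–exclusion:
Individual areas: |A| = 27, |B| = 70, |C| = 20.
|A∩B|: x∈[4,7], y∈[3,9] → 3·6 = 18.
|A∩C|: x∈[4,7], y∈[2,6] → 3·4 = 12.
|B∩C|: x∈[2,7], y∈[3,6] → 5·3 = 15.
|A∩B∩C| = 9.
|A ∪ B ∪ C| = 117 − 45 + 9 = 81.00.

81.00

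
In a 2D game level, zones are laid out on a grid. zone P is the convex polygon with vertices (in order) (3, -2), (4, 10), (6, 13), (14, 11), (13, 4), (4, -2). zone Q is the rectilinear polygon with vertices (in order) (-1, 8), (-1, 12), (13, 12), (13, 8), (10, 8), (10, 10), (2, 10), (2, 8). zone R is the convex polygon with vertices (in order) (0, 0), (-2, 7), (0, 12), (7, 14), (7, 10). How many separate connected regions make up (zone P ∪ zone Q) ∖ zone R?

(zone P ∪ zone Q) ∖ zone R splits into 2 disjoint pieces (area 1.25, area 96.4527).

2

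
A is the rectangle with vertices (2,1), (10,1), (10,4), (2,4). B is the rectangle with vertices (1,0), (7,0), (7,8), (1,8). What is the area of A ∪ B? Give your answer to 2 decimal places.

57.00

By inclusion–exclusion:
Individual areas: |A| = 24, |B| = 48.
|A∩B|: x∈[2,7], y∈[1,4] → 5·3 = 15.
|A ∪ B| = 72 − 15 = 57.00.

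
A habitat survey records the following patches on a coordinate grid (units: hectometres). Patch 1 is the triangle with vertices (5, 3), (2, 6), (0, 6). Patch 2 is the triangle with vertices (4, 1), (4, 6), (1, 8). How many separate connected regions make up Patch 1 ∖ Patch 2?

2

Patch 1 ∖ Patch 2 splits into 2 disjoint pieces (area 0.2, area 1.3929).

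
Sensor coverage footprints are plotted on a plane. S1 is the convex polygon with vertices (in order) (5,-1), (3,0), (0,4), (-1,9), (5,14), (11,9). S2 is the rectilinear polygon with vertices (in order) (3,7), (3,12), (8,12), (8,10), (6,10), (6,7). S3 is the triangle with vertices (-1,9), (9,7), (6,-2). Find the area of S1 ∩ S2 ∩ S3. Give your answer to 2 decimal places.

2.70

The intersection is the polygon with vertices (6,7), (3,7), (3,8.2), (6,7.6).
By the shoelace formula its area is 2.70.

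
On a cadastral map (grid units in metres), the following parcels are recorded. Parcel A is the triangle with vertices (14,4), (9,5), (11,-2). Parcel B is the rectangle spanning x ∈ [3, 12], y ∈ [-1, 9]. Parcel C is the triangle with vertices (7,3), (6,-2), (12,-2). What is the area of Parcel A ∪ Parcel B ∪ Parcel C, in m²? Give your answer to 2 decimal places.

By inclusion–exclusion:
Individual areas: |Parcel A| = 16.5, |Parcel B| = 90, |Parcel C| = 15.
|Parcel A∩Parcel B| = 11.7071.
|Parcel A∩Parcel C| = 0.3667.
|Parcel B∩Parcel C| = 9.6.
|Parcel A∩Parcel B∩Parcel C| = 0.0571.
|Parcel A ∪ Parcel B ∪ Parcel C| = 121.5 − 21.6738 + 0.0571 = 99.88.

99.88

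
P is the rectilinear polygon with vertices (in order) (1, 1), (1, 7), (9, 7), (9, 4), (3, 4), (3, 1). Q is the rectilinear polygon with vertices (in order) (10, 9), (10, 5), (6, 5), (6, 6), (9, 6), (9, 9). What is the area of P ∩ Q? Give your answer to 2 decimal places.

3.00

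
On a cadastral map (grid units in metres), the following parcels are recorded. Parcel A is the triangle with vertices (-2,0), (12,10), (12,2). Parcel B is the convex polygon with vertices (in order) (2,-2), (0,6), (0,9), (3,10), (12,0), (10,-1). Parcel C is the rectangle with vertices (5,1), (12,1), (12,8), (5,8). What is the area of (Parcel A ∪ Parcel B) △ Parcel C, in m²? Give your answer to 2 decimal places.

|Parcel A ∪ Parcel B| = 111.1637.
|(Parcel A ∪ Parcel B) ∩ Parcel C| = 43.6686.
|(Parcel A ∪ Parcel B) △ Parcel C| = 111.1637 + 49 − 87.3372 = 72.83.

72.83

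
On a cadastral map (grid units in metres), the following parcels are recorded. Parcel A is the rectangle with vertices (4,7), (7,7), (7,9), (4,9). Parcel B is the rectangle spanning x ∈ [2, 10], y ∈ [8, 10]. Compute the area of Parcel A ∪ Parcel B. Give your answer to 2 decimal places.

By inclusion–exclusion:
Individual areas: |Parcel A| = 6, |Parcel B| = 16.
|Parcel A∩Parcel B|: x∈[4,7], y∈[8,9] → 3·1 = 3.
|Parcel A ∪ Parcel B| = 22 − 3 = 19.00.

19.00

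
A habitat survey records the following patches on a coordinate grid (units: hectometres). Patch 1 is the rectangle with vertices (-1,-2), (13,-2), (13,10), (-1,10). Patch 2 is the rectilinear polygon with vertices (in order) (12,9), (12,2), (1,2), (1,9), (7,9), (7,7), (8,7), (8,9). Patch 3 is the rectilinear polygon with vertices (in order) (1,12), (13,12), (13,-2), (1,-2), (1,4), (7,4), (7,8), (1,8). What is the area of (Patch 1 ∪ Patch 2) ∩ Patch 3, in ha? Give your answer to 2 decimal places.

120.00

The region (Patch 1 ∪ Patch 2) ∩ Patch 3 is the polygon with vertices (13,10), (13,-2), (1,-2), (1,4), (7,4), (7,8), (1,8), (1,10).
By the shoelace formula its area is 120.00.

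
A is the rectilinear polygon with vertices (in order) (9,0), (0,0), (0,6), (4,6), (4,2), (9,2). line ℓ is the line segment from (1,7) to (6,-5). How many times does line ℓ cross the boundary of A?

The segment meets the boundary at (3.917,0), (1.417,6).

2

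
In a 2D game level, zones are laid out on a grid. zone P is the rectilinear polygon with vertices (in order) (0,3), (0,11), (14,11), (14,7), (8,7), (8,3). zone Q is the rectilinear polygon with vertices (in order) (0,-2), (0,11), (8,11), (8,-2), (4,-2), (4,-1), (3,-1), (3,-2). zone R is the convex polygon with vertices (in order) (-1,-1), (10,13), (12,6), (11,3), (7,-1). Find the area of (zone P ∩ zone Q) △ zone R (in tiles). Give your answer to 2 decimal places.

|zone P ∩ zone Q| = 64.
|(zone P ∩ zone Q) ∩ zone R| = 21.8312.
|(zone P ∩ zone Q) △ zone R| = 64 + 84.5 − 43.6623 = 104.84.

104.84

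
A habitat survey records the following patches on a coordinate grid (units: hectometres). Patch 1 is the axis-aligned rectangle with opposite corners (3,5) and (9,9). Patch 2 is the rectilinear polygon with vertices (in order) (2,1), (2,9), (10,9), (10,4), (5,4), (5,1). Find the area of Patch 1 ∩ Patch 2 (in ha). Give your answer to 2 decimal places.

24.00

The intersection is the polygon with vertices (9,5), (3,5), (3,9), (9,9).
By the shoelace formula its area is 24.00.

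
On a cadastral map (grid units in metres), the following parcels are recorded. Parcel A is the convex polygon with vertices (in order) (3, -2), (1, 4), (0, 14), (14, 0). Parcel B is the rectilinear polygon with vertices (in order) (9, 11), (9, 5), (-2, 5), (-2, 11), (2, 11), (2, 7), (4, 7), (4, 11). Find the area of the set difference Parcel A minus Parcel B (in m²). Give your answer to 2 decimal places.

|Parcel A| = 98, |Parcel A∩Parcel B| = 24.9.
|Parcel A ∖ Parcel B| = |Parcel A| − |Parcel A∩Parcel B| = 98 − 24.9 = 73.10.

73.10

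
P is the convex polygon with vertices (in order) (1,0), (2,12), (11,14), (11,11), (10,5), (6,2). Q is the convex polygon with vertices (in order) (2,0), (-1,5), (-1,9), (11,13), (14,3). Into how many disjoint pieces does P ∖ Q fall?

2

P ∖ Q splits into 2 disjoint pieces (area 0.5704, area 13.6714).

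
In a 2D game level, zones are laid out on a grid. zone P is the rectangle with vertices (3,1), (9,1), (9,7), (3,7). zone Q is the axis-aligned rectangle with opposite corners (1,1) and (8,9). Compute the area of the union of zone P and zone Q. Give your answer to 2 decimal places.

By inclusion–exclusion:
Individual areas: |zone P| = 36, |zone Q| = 56.
|zone P∩zone Q|: x∈[3,8], y∈[1,7] → 5·6 = 30.
|zone P ∪ zone Q| = 92 − 30 = 62.00.

62.00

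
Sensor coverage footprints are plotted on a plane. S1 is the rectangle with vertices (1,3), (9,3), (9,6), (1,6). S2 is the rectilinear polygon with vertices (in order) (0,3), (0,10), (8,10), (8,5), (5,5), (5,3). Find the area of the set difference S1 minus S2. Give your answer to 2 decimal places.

|S1| = 24, |S1∩S2| = 15.
|S1 ∖ S2| = |S1| − |S1∩S2| = 24 − 15 = 9.00.

9.00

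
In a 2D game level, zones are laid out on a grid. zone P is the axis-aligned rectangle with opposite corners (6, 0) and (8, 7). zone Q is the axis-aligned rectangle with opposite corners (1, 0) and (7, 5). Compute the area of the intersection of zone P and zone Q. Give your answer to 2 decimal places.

5.00

|zone P∩zone Q|: x∈[6,7], y∈[0,5] → 1·5 = 5.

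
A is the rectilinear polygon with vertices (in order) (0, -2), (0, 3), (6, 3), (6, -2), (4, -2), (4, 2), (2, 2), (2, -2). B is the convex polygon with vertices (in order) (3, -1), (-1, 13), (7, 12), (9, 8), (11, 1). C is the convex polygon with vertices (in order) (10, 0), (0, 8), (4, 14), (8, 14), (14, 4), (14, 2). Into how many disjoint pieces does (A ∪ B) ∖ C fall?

(A ∪ B) ∖ C splits into 2 disjoint pieces (area 41.8095, area 8.775).

2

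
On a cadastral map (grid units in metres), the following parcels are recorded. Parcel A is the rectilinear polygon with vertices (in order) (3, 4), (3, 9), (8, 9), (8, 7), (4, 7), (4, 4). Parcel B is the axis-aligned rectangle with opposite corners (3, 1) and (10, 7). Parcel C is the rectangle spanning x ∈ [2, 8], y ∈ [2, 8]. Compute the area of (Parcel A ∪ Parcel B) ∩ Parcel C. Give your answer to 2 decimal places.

30.00

The region (Parcel A ∪ Parcel B) ∩ Parcel C is the polygon with vertices (3,8), (8,8), (8,7), (8,2), (3,2), (3,4), (3,7).
By the shoelace formula its area is 30.00.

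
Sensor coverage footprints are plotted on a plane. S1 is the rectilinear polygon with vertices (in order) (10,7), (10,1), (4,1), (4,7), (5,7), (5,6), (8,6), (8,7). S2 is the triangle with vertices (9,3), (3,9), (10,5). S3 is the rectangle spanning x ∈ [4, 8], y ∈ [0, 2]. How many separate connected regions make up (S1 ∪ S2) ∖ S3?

(S1 ∪ S2) ∖ S3 is a single connected region.

1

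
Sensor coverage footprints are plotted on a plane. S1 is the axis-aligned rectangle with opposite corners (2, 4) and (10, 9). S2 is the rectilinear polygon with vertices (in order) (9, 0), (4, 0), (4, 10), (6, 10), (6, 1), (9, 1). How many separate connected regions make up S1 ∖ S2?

S1 ∖ S2 splits into 2 disjoint pieces (area 20, area 10).

2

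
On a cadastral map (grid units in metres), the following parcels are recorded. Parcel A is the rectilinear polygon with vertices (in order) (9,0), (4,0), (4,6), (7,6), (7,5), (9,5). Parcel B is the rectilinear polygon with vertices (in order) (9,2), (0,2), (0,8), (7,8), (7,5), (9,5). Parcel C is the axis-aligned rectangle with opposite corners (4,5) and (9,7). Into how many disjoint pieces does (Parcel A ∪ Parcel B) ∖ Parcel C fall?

(Parcel A ∪ Parcel B) ∖ Parcel C is a single connected region.

1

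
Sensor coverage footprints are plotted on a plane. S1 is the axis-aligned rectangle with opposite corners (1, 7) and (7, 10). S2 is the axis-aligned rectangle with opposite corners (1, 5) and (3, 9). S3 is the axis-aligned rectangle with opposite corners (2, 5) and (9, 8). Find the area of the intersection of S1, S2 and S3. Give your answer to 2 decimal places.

The intersection is the polygon with vertices (3,7), (2,7), (2,8), (3,8).
By the shoelace formula its area is 1.00.

1.00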